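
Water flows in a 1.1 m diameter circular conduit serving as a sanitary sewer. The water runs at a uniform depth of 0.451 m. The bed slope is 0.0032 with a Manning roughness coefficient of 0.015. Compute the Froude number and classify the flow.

For a circular section of diameter D = 1.1 m at depth y = 0.451 m, the central angle is θ = 2 arccos(1 − 2y/D) = 2.78 rad. Then A = (D²/8)(θ − sin θ) = 0.3669 m² and P = Dθ/2 = 1.529 m.
Hydraulic radius R = A/P = 0.3669/1.529 = 0.24 m.
V = (1/n) R^(2/3) √S = (1/0.015) × 0.24^(2/3) × √0.0032 = 1.456 m/s. Hydraulic depth D_h = A/T = 0.3669/1.082 = 0.339 m.
Froude number Fr = V/√(g·D_h) = 1.456/√(9.81×0.339) = 0.799, which is less than 1, so the flow is subcritical.

subcritical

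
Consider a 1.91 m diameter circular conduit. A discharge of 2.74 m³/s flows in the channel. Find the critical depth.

y_c = 0.796 m

At critical depth, Q² T / (g A³) = 1, i.e. A³/T = Q²/g = 2.74²/9.81 = 0.7653.
At y = 0.988 m: A³/T = 1.753 — too large.
At y = 0.594 m: A³/T = 0.2481 — too small.
At y = 0.796 m: A³/T = 0.7668 — matches.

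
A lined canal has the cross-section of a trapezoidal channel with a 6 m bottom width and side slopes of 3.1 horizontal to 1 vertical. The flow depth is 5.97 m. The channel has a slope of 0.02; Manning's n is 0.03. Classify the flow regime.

supercritical

With bottom width b = 6 m and side slope z = 3.1: A = (b + zy)y = (6 + 3.1×5.97)×5.97 = 146.3 m²; P = b + 2y√(1+z²) = 6 + 2×5.97×3.257 = 44.89 m.
Hydraulic radius R = A/P = 146.3/44.89 = 3.259 m.
V = (1/n) R^(2/3) √S = (1/0.03) × 3.259^(2/3) × √0.02 = 10.36 m/s. Hydraulic depth D_h = A/T = 146.3/43.01 = 3.401 m.
Froude number Fr = V/√(g·D_h) = 10.36/√(9.81×3.401) = 1.79, which is greater than 1, so the flow is supercritical.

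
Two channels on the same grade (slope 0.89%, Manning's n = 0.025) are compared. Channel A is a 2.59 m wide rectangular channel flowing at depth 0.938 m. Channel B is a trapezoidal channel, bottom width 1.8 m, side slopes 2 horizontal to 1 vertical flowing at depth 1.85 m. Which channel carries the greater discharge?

Channel A: Flow area A = b·y = 2.59 × 0.938 = 2.429 m². Wetted perimeter P = b + 2y = 2.59 + 2×0.938 = 4.466 m. Hydraulic radius R = A/P = 2.429/4.466 = 0.544 m. Q_A = (1/0.025)·2.429·0.544^(2/3)·√0.0089 = 6.109 m³/s.
Channel B: With bottom width b = 1.8 m and side slope z = 2: A = (b + zy)y = (1.8 + 2×1.85)×1.85 = 10.18 m²; P = b + 2y√(1+z²) = 1.8 + 2×1.85×2.236 = 10.07 m. Hydraulic radius R = A/P = 10.18/10.07 = 1.01 m. Q_B = (1/0.025)·10.18·1.01^(2/3)·√0.0089 = 38.65 m³/s.
Q_A = 6.109 m³/s vs Q_B = 38.65 m³/s, so channel B carries more.

channel B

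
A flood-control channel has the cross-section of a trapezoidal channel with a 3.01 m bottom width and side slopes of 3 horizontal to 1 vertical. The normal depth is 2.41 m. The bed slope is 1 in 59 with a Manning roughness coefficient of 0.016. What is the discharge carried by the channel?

With bottom width b = 3.01 m and side slope z = 3: A = (b + zy)y = (3.01 + 3×2.41)×2.41 = 24.68 m²; P = b + 2y√(1+z²) = 3.01 + 2×2.41×3.162 = 18.25 m.
Hydraulic radius R = A/P = 24.68/18.25 = 1.352 m.
Manning's equation: Q = (1/n) A R^(2/3) S^(1/2) = (1/0.016) × 24.68 × 1.352^(2/3) × 0.01695^(1/2) = 246 m³/s.

Q = 246 m³/s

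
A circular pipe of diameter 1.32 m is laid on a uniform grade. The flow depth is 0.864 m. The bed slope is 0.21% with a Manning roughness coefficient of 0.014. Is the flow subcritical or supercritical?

For a circular section of diameter D = 1.32 m at depth y = 0.864 m, the central angle is θ = 2 arccos(1 − 2y/D) = 3.77 rad. Then A = (D²/8)(θ − sin θ) = 0.9492 m² and P = Dθ/2 = 2.488 m.
Hydraulic radius R = A/P = 0.9492/2.488 = 0.3815 m.
V = (1/n) R^(2/3) √S = (1/0.014) × 0.3815^(2/3) × √0.0021 = 1.722 m/s. Hydraulic depth D_h = A/T = 0.9492/1.255 = 0.7561 m.
Froude number Fr = V/√(g·D_h) = 1.722/√(9.81×0.7561) = 0.632, which is less than 1, so the flow is subcritical.

subcritical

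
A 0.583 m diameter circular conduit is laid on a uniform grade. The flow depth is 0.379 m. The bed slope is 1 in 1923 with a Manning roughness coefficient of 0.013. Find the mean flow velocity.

V = 0.534 m/s

For a circular section of diameter D = 0.583 m at depth y = 0.379 m, the central angle is θ = 2 arccos(1 − 2y/D) = 3.751 rad. Then A = (D²/8)(θ − sin θ) = 0.1837 m² and P = Dθ/2 = 1.094 m.
Hydraulic radius R = A/P = 0.1837/1.094 = 0.168 m.
From Manning's equation, V = (1/n) R^(2/3) S^(1/2) = (1/0.013) × 0.168^(2/3) × 0.00052^(1/2) = 0.534 m/s.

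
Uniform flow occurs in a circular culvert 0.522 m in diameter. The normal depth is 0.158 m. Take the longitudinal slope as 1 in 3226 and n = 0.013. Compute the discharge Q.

For a circular section of diameter D = 0.522 m at depth y = 0.158 m, the central angle is θ = 2 arccos(1 − 2y/D) = 2.33 rad. Then A = (D²/8)(θ − sin θ) = 0.05467 m² and P = Dθ/2 = 0.6082 m.
Hydraulic radius R = A/P = 0.05467/0.6082 = 0.08989 m.
Manning's equation: Q = (1/n) A R^(2/3) S^(1/2) = (1/0.013) × 0.05467 × 0.08989^(2/3) × 0.00031^(1/2) = 0.0149 m³/s.

Q = 0.0149 m³/s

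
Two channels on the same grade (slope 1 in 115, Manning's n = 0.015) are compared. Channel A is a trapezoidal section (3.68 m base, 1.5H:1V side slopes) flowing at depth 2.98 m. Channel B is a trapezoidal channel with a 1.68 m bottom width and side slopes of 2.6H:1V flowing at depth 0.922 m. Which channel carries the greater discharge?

channel A

Channel A: With bottom width b = 3.68 m and side slope z = 1.5: A = (b + zy)y = (3.68 + 1.5×2.98)×2.98 = 24.29 m²; P = b + 2y√(1+z²) = 3.68 + 2×2.98×1.803 = 14.42 m. Hydraulic radius R = A/P = 24.29/14.42 = 1.684 m. Q_A = (1/0.015)·24.29·1.684^(2/3)·√0.008696 = 213.7 m³/s.
Channel B: With bottom width b = 1.68 m and side slope z = 2.6: A = (b + zy)y = (1.68 + 2.6×0.922)×0.922 = 3.759 m²; P = b + 2y√(1+z²) = 1.68 + 2×0.922×2.786 = 6.817 m. Hydraulic radius R = A/P = 3.759/6.817 = 0.5515 m. Q_B = (1/0.015)·3.759·0.5515^(2/3)·√0.008696 = 15.72 m³/s.
Q_A = 213.7 m³/s vs Q_B = 15.72 m³/s, so channel A carries more.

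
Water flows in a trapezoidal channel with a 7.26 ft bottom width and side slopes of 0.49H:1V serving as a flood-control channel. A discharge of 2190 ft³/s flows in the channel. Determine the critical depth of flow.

y_c = 11 ft

At critical depth, Q² T / (g A³) = 1, i.e. A³/T = Q²/g = 2190²/32.2 = 148900.
Try y = 9.86 ft: A³/T = 100100 — low.
Try y = 12.3 ft: A³/T = 226000 — high.
Try y = 11 ft: A³/T = 149400 — ≈ 148900.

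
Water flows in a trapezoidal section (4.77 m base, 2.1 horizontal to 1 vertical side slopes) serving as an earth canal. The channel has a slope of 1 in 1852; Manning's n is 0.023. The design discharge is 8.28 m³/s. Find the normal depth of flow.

Manning's equation rearranged: A R^(2/3) = nQ / (1·√S) = 0.023 × 8.28 / (√0.00054) = 8.196.
Trying y = 1.08 m: A R^(2/3) = 6.419 — low.
Trying y = 1.37 m: A R^(2/3) = 10.05 — high.
Trying y = 1.23 m: A R^(2/3) = 8.192 — matches.

y_n = 1.23 m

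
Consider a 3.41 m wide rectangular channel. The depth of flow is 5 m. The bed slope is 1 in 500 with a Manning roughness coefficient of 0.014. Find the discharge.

Q = 63.9 m³/s

Flow area A = b·y = 3.41 × 5 = 17.05 m². Wetted perimeter P = b + 2y = 3.41 + 2×5 = 13.41 m.
Hydraulic radius R = A/P = 17.05/13.41 = 1.271 m.
Manning's equation: Q = (1/n) A R^(2/3) S^(1/2) = (1/0.014) × 17.05 × 1.271^(2/3) × 0.002^(1/2) = 63.9 m³/s.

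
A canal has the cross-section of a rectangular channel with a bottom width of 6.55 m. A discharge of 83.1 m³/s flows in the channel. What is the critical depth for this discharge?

For a rectangular channel, critical depth y_c = (q²/g)^(1/3) where q = Q/b = 83.1/6.55 = 12.69 m²/s.
So y_c = (12.69²/9.81)^(1/3) = 2.54 m.

y_c = 2.54 m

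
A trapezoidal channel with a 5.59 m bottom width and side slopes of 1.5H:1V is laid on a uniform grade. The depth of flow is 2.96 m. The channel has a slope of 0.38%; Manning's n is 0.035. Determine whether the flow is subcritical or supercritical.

subcritical

With bottom width b = 5.59 m and side slope z = 1.5: A = (b + zy)y = (5.59 + 1.5×2.96)×2.96 = 29.69 m²; P = b + 2y√(1+z²) = 5.59 + 2×2.96×1.803 = 16.26 m.
Hydraulic radius R = A/P = 29.69/16.26 = 1.826 m.
V = (1/n) R^(2/3) √S = (1/0.035) × 1.826^(2/3) × √0.0038 = 2.631 m/s. Hydraulic depth D_h = A/T = 29.69/14.47 = 2.052 m.
Froude number Fr = V/√(g·D_h) = 2.631/√(9.81×2.052) = 0.586, which is less than 1, so the flow is subcritical.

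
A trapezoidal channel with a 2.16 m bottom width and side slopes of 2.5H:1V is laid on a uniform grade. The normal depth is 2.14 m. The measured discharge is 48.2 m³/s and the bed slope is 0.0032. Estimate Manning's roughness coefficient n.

With bottom width b = 2.16 m and side slope z = 2.5: A = (b + zy)y = (2.16 + 2.5×2.14)×2.14 = 16.07 m²; P = b + 2y√(1+z²) = 2.16 + 2×2.14×2.693 = 13.68 m.
Hydraulic radius R = A/P = 16.07/13.68 = 1.174 m.
Rearranging Manning's equation: n = (1/Q) A R^(2/3) S^(1/2) = (1/48.2) × 16.07 × 1.174^(2/3) × √0.0032 = 0.021.

n = 0.021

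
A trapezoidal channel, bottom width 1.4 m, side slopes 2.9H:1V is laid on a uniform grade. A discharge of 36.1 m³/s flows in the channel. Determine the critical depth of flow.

At critical depth, Q² T / (g A³) = 1, i.e. A³/T = Q²/g = 36.1²/9.81 = 132.8.
Trying y = 1.45 m: A³/T = 54.72 — short.
Trying y = 2.19 m: A³/T = 346.8 — over.
Trying y = 1.77 m: A³/T = 132.5 — ≈ 132.8.

y_c = 1.77 m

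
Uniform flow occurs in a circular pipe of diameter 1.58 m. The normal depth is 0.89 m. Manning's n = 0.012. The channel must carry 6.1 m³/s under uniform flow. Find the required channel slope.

For a circular section of diameter D = 1.58 m at depth y = 0.89 m, the central angle is θ = 2 arccos(1 − 2y/D) = 3.395 rad. Then A = (D²/8)(θ − sin θ) = 1.138 m² and P = Dθ/2 = 2.682 m.
Hydraulic radius R = A/P = 1.138/2.682 = 0.4242 m.
From Manning's equation, S = [nQ / (1 A R^(2/3))]² = [0.012 × 6.1 / (1 × 1.138 × 0.4242^(2/3))]² = 0.013.

S = 0.013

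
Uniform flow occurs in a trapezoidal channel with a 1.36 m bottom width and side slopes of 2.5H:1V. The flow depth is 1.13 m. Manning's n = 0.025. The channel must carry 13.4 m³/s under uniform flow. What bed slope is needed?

S = 0.00919

With bottom width b = 1.36 m and side slope z = 2.5: A = (b + zy)y = (1.36 + 2.5×1.13)×1.13 = 4.729 m²; P = b + 2y√(1+z²) = 1.36 + 2×1.13×2.693 = 7.445 m.
Hydraulic radius R = A/P = 4.729/7.445 = 0.6352 m.
From Manning's equation, S = [nQ / (1 A R^(2/3))]² = [0.025 × 13.4 / (1 × 4.729 × 0.6352^(2/3))]² = 0.00919.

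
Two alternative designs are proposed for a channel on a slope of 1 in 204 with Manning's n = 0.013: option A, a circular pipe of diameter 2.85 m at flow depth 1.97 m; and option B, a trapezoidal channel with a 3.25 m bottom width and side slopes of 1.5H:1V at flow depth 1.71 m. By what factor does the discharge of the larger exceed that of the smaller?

Channel A: For a circular section of diameter D = 2.85 m at depth y = 1.97 m, the central angle is θ = 2 arccos(1 − 2y/D) = 3.926 rad. Then A = (D²/8)(θ − sin θ) = 4.704 m² and P = Dθ/2 = 5.595 m. Hydraulic radius R = A/P = 4.704/5.595 = 0.8407 m. Q_A = (1/0.013)·4.704·0.8407^(2/3)·√0.004902 = 22.57 m³/s.
Channel B: With bottom width b = 3.25 m and side slope z = 1.5: A = (b + zy)y = (3.25 + 1.5×1.71)×1.71 = 9.944 m²; P = b + 2y√(1+z²) = 3.25 + 2×1.71×1.803 = 9.415 m. Hydraulic radius R = A/P = 9.944/9.415 = 1.056 m. Q_B = (1/0.013)·9.944·1.056^(2/3)·√0.004902 = 55.54 m³/s.
The larger discharge is 55.54 m³/s and the smaller is 22.57 m³/s; the ratio is 2.46.

2.46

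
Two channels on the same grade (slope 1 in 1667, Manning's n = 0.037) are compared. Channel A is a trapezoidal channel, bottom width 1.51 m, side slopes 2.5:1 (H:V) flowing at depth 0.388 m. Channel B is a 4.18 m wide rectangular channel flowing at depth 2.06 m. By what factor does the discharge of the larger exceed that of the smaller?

Channel A: With bottom width b = 1.51 m and side slope z = 2.5: A = (b + zy)y = (1.51 + 2.5×0.388)×0.388 = 0.9622 m²; P = b + 2y√(1+z²) = 1.51 + 2×0.388×2.693 = 3.599 m. Hydraulic radius R = A/P = 0.9622/3.599 = 0.2673 m. Q_A = (1/0.037)·0.9622·0.2673^(2/3)·√0.0005999 = 0.2643 m³/s.
Channel B: Flow area A = b·y = 4.18 × 2.06 = 8.611 m². Wetted perimeter P = b + 2y = 4.18 + 2×2.06 = 8.3 m. Hydraulic radius R = A/P = 8.611/8.3 = 1.037 m. Q_B = (1/0.037)·8.611·1.037^(2/3)·√0.0005999 = 5.841 m³/s.
The larger discharge is 5.841 m³/s and the smaller is 0.2643 m³/s; the ratio is 22.1.

22.1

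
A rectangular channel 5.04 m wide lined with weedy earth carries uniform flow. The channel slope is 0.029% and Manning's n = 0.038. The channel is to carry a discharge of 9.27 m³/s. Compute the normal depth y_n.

y_n = 3.25 m

Manning's equation rearranged: A R^(2/3) = nQ / (1·√S) = 0.038 × 9.27 / (√0.00029) = 20.69.
Trying y = 3.88 m: A R^(2/3) = 25.94 — high.
Trying y = 3.25 m: A R^(2/3) = 20.69 — close enough.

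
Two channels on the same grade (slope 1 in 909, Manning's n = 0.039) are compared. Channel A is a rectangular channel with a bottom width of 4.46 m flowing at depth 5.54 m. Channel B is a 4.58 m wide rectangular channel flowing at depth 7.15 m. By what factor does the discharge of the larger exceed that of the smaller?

1.4

Channel A: Flow area A = b·y = 4.46 × 5.54 = 24.71 m². Wetted perimeter P = b + 2y = 4.46 + 2×5.54 = 15.54 m. Hydraulic radius R = A/P = 24.71/15.54 = 1.59 m. Q_A = (1/0.039)·24.71·1.59^(2/3)·√0.0011 = 28.63 m³/s.
Channel B: Flow area A = b·y = 4.58 × 7.15 = 32.75 m². Wetted perimeter P = b + 2y = 4.58 + 2×7.15 = 18.88 m. Hydraulic radius R = A/P = 32.75/18.88 = 1.734 m. Q_B = (1/0.039)·32.75·1.734^(2/3)·√0.0011 = 40.2 m³/s.
The larger discharge is 40.2 m³/s and the smaller is 28.63 m³/s; the ratio is 1.4.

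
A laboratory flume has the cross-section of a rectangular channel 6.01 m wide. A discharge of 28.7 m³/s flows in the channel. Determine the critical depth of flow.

y_c = 1.32 m

For a rectangular channel, critical depth y_c = (q²/g)^(1/3) where q = Q/b = 28.7/6.01 = 4.775 m²/s.
So y_c = (4.775²/9.81)^(1/3) = 1.32 m.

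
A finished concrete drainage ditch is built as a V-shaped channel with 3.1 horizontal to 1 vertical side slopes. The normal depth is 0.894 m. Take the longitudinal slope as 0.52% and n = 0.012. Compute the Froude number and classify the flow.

For a triangular section with side slope z = 3.1: A = zy² = 3.1×0.894² = 2.478 m²; P = 2y√(1+z²) = 2×0.894×3.257 = 5.824 m.
Hydraulic radius R = A/P = 2.478/5.824 = 0.4254 m.
V = (1/n) R^(2/3) √S = (1/0.012) × 0.4254^(2/3) × √0.0052 = 3.399 m/s. Hydraulic depth D_h = A/T = 2.478/5.543 = 0.447 m.
Froude number Fr = V/√(g·D_h) = 3.399/√(9.81×0.447) = 1.62, which is greater than 1, so the flow is supercritical.

supercritical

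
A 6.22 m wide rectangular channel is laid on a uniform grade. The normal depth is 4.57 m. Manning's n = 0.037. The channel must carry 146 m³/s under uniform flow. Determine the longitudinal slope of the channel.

Flow area A = b·y = 6.22 × 4.57 = 28.43 m². Wetted perimeter P = b + 2y = 6.22 + 2×4.57 = 15.36 m.
Hydraulic radius R = A/P = 28.43/15.36 = 1.851 m.
From Manning's equation, S = [nQ / (1 A R^(2/3))]² = [0.037 × 146 / (1 × 28.43 × 1.851^(2/3))]² = 0.0159.

S = 0.0159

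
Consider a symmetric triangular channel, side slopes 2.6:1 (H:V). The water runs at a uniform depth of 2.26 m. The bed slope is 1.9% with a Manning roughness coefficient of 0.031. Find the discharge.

For a triangular section with side slope z = 2.6: A = zy² = 2.6×2.26² = 13.28 m²; P = 2y√(1+z²) = 2×2.26×2.786 = 12.59 m.
Hydraulic radius R = A/P = 13.28/12.59 = 1.055 m.
Manning's equation: Q = (1/n) A R^(2/3) S^(1/2) = (1/0.031) × 13.28 × 1.055^(2/3) × 0.019^(1/2) = 61.2 m³/s.

Q = 61.2 m³/s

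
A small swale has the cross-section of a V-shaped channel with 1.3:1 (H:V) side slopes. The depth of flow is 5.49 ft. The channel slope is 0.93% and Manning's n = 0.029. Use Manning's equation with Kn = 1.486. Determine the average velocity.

For a triangular section with side slope z = 1.3: A = zy² = 1.3×5.49² = 39.18 ft²; P = 2y√(1+z²) = 2×5.49×1.64 = 18.01 ft.
Hydraulic radius R = A/P = 39.18/18.01 = 2.176 ft.
From Manning's equation, V = (1.486/n) R^(2/3) S^(1/2) = (1.486/0.029) × 2.176^(2/3) × 0.0093^(1/2) = 8.3 ft/s.

V = 8.3 ft/s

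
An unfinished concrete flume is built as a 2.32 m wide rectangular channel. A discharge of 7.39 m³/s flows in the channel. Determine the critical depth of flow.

y_c = 1.01 m

For a rectangular channel, critical depth y_c = (q²/g)^(1/3) where q = Q/b = 7.39/2.32 = 3.185 m²/s.
So y_c = (3.185²/9.81)^(1/3) = 1.01 m.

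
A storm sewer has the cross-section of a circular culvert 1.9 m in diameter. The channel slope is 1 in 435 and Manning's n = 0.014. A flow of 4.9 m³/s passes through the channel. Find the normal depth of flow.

y_n = 1.32 m

Manning's equation rearranged: A R^(2/3) = nQ / (1·√S) = 0.014 × 4.9 / (√0.002299) = 1.431.
Trying y = 1.11 m: A R^(2/3) = 1.113 — too small.
Trying y = 1.32 m: A R^(2/3) = 1.431 — close enough.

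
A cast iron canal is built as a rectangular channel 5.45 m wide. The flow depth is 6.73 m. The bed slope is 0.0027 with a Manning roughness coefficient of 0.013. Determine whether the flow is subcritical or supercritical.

Flow area A = b·y = 5.45 × 6.73 = 36.68 m². Wetted perimeter P = b + 2y = 5.45 + 2×6.73 = 18.91 m.
Hydraulic radius R = A/P = 36.68/18.91 = 1.94 m.
V = (1/n) R^(2/3) √S = (1/0.013) × 1.94^(2/3) × √0.0027 = 6.217 m/s. Hydraulic depth D_h = A/T = 36.68/5.45 = 6.73 m.
Froude number Fr = V/√(g·D_h) = 6.217/√(9.81×6.73) = 0.765, which is less than 1, so the flow is subcritical.

subcritical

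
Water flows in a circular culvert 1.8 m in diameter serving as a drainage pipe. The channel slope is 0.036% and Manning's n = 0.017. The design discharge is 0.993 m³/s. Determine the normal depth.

y_n = 1 m

Manning's equation rearranged: A R^(2/3) = nQ / (1·√S) = 0.017 × 0.993 / (√0.00036) = 0.8897.
Try y = 1.21 m: A R^(2/3) = 1.185 — high.
Try y = 0.77 m: A R^(2/3) = 0.5687 — low.
Try y = 1 m: A R^(2/3) = 0.8896 — matches.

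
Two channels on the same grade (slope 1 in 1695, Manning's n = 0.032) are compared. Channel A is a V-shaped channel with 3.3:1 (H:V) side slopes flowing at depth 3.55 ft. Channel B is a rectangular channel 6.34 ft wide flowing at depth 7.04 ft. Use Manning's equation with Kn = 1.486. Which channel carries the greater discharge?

Channel A: For a triangular section with side slope z = 3.3: A = zy² = 3.3×3.55² = 41.59 ft²; P = 2y√(1+z²) = 2×3.55×3.448 = 24.48 ft. Hydraulic radius R = A/P = 41.59/24.48 = 1.699 ft. Q_A = (1.486/0.032)·41.59·1.699^(2/3)·√0.00059 = 66.78 ft³/s.
Channel B: Flow area A = b·y = 6.34 × 7.04 = 44.63 ft². Wetted perimeter P = b + 2y = 6.34 + 2×7.04 = 20.42 ft. Hydraulic radius R = A/P = 44.63/20.42 = 2.186 ft. Q_B = (1.486/0.032)·44.63·2.186^(2/3)·√0.00059 = 84.79 ft³/s.
Q_A = 66.78 ft³/s vs Q_B = 84.79 ft³/s, so channel B carries more.

channel B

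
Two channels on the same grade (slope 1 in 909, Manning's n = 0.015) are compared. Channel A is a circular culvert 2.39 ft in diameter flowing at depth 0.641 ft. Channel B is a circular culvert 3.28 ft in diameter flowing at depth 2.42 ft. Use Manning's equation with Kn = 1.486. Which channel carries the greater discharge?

Channel A: For a circular section of diameter D = 2.39 ft at depth y = 0.641 ft, the central angle is θ = 2 arccos(1 − 2y/D) = 2.177 rad. Then A = (D²/8)(θ − sin θ) = 0.9682 ft² and P = Dθ/2 = 2.602 ft. Hydraulic radius R = A/P = 0.9682/2.602 = 0.3721 ft. Q_A = (1.486/0.015)·0.9682·0.3721^(2/3)·√0.0011 = 1.646 ft³/s.
Channel B: For a circular section of diameter D = 3.28 ft at depth y = 2.42 ft, the central angle is θ = 2 arccos(1 − 2y/D) = 4.133 rad. Then A = (D²/8)(θ − sin θ) = 6.683 ft² and P = Dθ/2 = 6.778 ft. Hydraulic radius R = A/P = 6.683/6.778 = 0.986 ft. Q_B = (1.486/0.015)·6.683·0.986^(2/3)·√0.0011 = 21.75 ft³/s.
Q_A = 1.646 ft³/s vs Q_B = 21.75 ft³/s, so channel B carries more.

channel B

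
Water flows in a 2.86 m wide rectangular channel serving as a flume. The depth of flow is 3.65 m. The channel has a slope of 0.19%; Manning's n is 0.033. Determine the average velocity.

Flow area A = b·y = 2.86 × 3.65 = 10.44 m². Wetted perimeter P = b + 2y = 2.86 + 2×3.65 = 10.16 m.
Hydraulic radius R = A/P = 10.44/10.16 = 1.027 m.
From Manning's equation, V = (1/n) R^(2/3) S^(1/2) = (1/0.033) × 1.027^(2/3) × 0.0019^(1/2) = 1.34 m/s.

V = 1.34 m/s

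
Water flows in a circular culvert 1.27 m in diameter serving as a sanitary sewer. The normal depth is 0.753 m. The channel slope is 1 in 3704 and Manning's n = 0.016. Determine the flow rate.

Q = 0.399 m³/s

For a circular section of diameter D = 1.27 m at depth y = 0.753 m, the central angle is θ = 2 arccos(1 − 2y/D) = 3.515 rad. Then A = (D²/8)(θ − sin θ) = 0.7824 m² and P = Dθ/2 = 2.232 m.
Hydraulic radius R = A/P = 0.7824/2.232 = 0.3505 m.
Manning's equation: Q = (1/n) A R^(2/3) S^(1/2) = (1/0.016) × 0.7824 × 0.3505^(2/3) × 0.00027^(1/2) = 0.399 m³/s.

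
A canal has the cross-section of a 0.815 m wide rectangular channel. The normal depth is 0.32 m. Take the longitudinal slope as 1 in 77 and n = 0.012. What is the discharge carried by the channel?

Flow area A = b·y = 0.815 × 0.32 = 0.2608 m². Wetted perimeter P = b + 2y = 0.815 + 2×0.32 = 1.455 m.
Hydraulic radius R = A/P = 0.2608/1.455 = 0.1792 m.
Manning's equation: Q = (1/n) A R^(2/3) S^(1/2) = (1/0.012) × 0.2608 × 0.1792^(2/3) × 0.01299^(1/2) = 0.787 m³/s.

Q = 0.787 m³/s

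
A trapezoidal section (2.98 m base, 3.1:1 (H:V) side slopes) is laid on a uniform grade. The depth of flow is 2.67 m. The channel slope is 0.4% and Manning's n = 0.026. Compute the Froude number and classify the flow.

subcritical

With bottom width b = 2.98 m and side slope z = 3.1: A = (b + zy)y = (2.98 + 3.1×2.67)×2.67 = 30.06 m²; P = b + 2y√(1+z²) = 2.98 + 2×2.67×3.257 = 20.37 m.
Hydraulic radius R = A/P = 30.06/20.37 = 1.475 m.
V = (1/n) R^(2/3) √S = (1/0.026) × 1.475^(2/3) × √0.004 = 3.152 m/s. Hydraulic depth D_h = A/T = 30.06/19.53 = 1.539 m.
Froude number Fr = V/√(g·D_h) = 3.152/√(9.81×1.539) = 0.811, which is less than 1, so the flow is subcritical.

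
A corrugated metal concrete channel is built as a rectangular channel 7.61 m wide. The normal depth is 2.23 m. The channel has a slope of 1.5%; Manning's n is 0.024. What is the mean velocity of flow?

V = 6.4 m/s

Flow area A = b·y = 7.61 × 2.23 = 16.97 m². Wetted perimeter P = b + 2y = 7.61 + 2×2.23 = 12.07 m.
Hydraulic radius R = A/P = 16.97/12.07 = 1.406 m.
From Manning's equation, V = (1/n) R^(2/3) S^(1/2) = (1/0.024) × 1.406^(2/3) × 0.015^(1/2) = 6.4 m/s.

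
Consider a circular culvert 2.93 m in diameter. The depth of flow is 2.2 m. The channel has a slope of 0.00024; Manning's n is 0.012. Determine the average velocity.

V = 1.19 m/s

For a circular section of diameter D = 2.93 m at depth y = 2.2 m, the central angle is θ = 2 arccos(1 − 2y/D) = 4.193 rad. Then A = (D²/8)(θ − sin θ) = 5.431 m² and P = Dθ/2 = 6.142 m.
Hydraulic radius R = A/P = 5.431/6.142 = 0.8841 m.
From Manning's equation, V = (1/n) R^(2/3) S^(1/2) = (1/0.012) × 0.8841^(2/3) × 0.00024^(1/2) = 1.19 m/s.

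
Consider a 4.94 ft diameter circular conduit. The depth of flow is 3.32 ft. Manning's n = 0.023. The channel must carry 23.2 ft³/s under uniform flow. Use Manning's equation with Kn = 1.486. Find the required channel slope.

S = 0.000422

For a circular section of diameter D = 4.94 ft at depth y = 3.32 ft, the central angle is θ = 2 arccos(1 − 2y/D) = 3.844 rad. Then A = (D²/8)(θ − sin θ) = 13.7 ft² and P = Dθ/2 = 9.495 ft.
Hydraulic radius R = A/P = 13.7/9.495 = 1.443 ft.
From Manning's equation, S = [nQ / (1.486 A R^(2/3))]² = [0.023 × 23.2 / (1.486 × 13.7 × 1.443^(2/3))]² = 0.000422.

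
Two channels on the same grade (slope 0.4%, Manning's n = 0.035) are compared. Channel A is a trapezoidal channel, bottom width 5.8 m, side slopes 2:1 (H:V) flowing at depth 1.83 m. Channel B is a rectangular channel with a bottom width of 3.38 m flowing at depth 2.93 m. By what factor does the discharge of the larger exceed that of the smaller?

1.92

Channel A: With bottom width b = 5.8 m and side slope z = 2: A = (b + zy)y = (5.8 + 2×1.83)×1.83 = 17.31 m²; P = b + 2y√(1+z²) = 5.8 + 2×1.83×2.236 = 13.98 m. Hydraulic radius R = A/P = 17.31/13.98 = 1.238 m. Q_A = (1/0.035)·17.31·1.238^(2/3)·√0.004 = 36.07 m³/s.
Channel B: Flow area A = b·y = 3.38 × 2.93 = 9.903 m². Wetted perimeter P = b + 2y = 3.38 + 2×2.93 = 9.24 m. Hydraulic radius R = A/P = 9.903/9.24 = 1.072 m. Q_B = (1/0.035)·9.903·1.072^(2/3)·√0.004 = 18.74 m³/s.
The larger discharge is 36.07 m³/s and the smaller is 18.74 m³/s; the ratio is 1.92.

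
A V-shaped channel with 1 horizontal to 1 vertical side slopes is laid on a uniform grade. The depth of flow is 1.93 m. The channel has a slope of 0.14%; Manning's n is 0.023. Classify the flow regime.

subcritical

For a triangular section with side slope z = 1: A = zy² = 1×1.93² = 3.725 m²; P = 2y√(1+z²) = 2×1.93×1.414 = 5.459 m.
Hydraulic radius R = A/P = 3.725/5.459 = 0.6824 m.
V = (1/n) R^(2/3) √S = (1/0.023) × 0.6824^(2/3) × √0.0014 = 1.261 m/s. Hydraulic depth D_h = A/T = 3.725/3.86 = 0.965 m.
Froude number Fr = V/√(g·D_h) = 1.261/√(9.81×0.965) = 0.41, which is less than 1, so the flow is subcritical.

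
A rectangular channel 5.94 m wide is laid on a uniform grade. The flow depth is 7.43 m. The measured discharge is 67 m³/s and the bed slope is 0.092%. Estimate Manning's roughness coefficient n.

n = 0.033

Flow area A = b·y = 5.94 × 7.43 = 44.13 m². Wetted perimeter P = b + 2y = 5.94 + 2×7.43 = 20.8 m.
Hydraulic radius R = A/P = 44.13/20.8 = 2.122 m.
Rearranging Manning's equation: n = (1/Q) A R^(2/3) S^(1/2) = (1/67) × 44.13 × 2.122^(2/3) × √0.00092 = 0.033.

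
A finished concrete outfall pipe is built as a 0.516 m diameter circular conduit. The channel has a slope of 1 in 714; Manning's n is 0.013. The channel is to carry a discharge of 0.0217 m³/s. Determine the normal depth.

Manning's equation rearranged: A R^(2/3) = nQ / (1·√S) = 0.013 × 0.0217 / (√0.001401) = 0.007538.
Try y = 0.151 m: A R^(2/3) = 0.009963 — high.
Try y = 0.102 m: A R^(2/3) = 0.004566 — low.
Try y = 0.131 m: A R^(2/3) = 0.00754 — matches.

y_n = 0.131 m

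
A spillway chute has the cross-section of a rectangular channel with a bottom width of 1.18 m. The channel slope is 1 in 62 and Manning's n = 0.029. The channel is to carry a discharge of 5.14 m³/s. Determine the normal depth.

Manning's equation rearranged: A R^(2/3) = nQ / (1·√S) = 0.029 × 5.14 / (√0.01613) = 1.174.
At y = 1.48 m: A R^(2/3) = 0.9823 — short.
At y = 2.15 m: A R^(2/3) = 1.518 — over.
At y = 1.72 m: A R^(2/3) = 1.173 — matches.

y_n = 1.72 m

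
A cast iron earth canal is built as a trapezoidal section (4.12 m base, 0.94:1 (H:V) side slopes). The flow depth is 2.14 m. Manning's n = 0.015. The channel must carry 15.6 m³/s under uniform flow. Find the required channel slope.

With bottom width b = 4.12 m and side slope z = 0.94: A = (b + zy)y = (4.12 + 0.94×2.14)×2.14 = 13.12 m²; P = b + 2y√(1+z²) = 4.12 + 2×2.14×1.372 = 9.994 m.
Hydraulic radius R = A/P = 13.12/9.994 = 1.313 m.
From Manning's equation, S = [nQ / (1 A R^(2/3))]² = [0.015 × 15.6 / (1 × 13.12 × 1.313^(2/3))]² = 0.000221.

S = 0.000221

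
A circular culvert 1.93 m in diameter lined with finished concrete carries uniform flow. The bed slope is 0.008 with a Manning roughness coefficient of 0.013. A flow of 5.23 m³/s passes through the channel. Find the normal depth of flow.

y_n = 0.875 m

Manning's equation rearranged: A R^(2/3) = nQ / (1·√S) = 0.013 × 5.23 / (√0.008) = 0.7602.
Try y = 1.05 m: A R^(2/3) = 1.036 — high.
Try y = 0.875 m: A R^(2/3) = 0.7596 — matches.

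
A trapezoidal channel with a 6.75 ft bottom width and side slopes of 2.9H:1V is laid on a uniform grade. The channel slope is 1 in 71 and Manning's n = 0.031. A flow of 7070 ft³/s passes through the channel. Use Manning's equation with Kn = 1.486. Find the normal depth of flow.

y_n = 10.6 ft

Manning's equation rearranged: A R^(2/3) = nQ / (1.486·√S) = 0.031 × 7070 / (1.486 × √0.01408) = 1243.
At y = 9.27 ft: A R^(2/3) = 899.5 — too small.
At y = 10.6 ft: A R^(2/3) = 1244 — matches.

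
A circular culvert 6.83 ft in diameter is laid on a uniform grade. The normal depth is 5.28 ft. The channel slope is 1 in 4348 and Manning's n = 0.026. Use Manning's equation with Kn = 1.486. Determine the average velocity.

For a circular section of diameter D = 6.83 ft at depth y = 5.28 ft, the central angle is θ = 2 arccos(1 − 2y/D) = 4.297 rad. Then A = (D²/8)(θ − sin θ) = 30.39 ft² and P = Dθ/2 = 14.67 ft.
Hydraulic radius R = A/P = 30.39/14.67 = 2.071 ft.
From Manning's equation, V = (1.486/n) R^(2/3) S^(1/2) = (1.486/0.026) × 2.071^(2/3) × 0.00023^(1/2) = 1.41 ft/s.

V = 1.41 ft/s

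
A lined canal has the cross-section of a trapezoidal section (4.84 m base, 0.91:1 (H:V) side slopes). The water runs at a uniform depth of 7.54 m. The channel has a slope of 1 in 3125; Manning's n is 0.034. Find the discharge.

With bottom width b = 4.84 m and side slope z = 0.91: A = (b + zy)y = (4.84 + 0.91×7.54)×7.54 = 88.23 m²; P = b + 2y√(1+z²) = 4.84 + 2×7.54×1.352 = 25.23 m.
Hydraulic radius R = A/P = 88.23/25.23 = 3.497 m.
Manning's equation: Q = (1/n) A R^(2/3) S^(1/2) = (1/0.034) × 88.23 × 3.497^(2/3) × 0.00032^(1/2) = 107 m³/s.

Q = 107 m³/s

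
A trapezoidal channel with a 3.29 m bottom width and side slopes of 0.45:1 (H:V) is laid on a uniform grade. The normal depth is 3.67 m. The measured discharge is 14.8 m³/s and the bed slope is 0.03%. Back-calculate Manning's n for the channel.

With bottom width b = 3.29 m and side slope z = 0.45: A = (b + zy)y = (3.29 + 0.45×3.67)×3.67 = 18.14 m²; P = b + 2y√(1+z²) = 3.29 + 2×3.67×1.097 = 11.34 m.
Hydraulic radius R = A/P = 18.14/11.34 = 1.599 m.
Rearranging Manning's equation: n = (1/Q) A R^(2/3) S^(1/2) = (1/14.8) × 18.14 × 1.599^(2/3) × √0.0003 = 0.029.

n = 0.029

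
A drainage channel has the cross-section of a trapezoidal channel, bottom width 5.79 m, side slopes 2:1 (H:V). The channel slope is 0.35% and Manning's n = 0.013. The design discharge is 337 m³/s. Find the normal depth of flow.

y_n = 3.52 m

Manning's equation rearranged: A R^(2/3) = nQ / (1·√S) = 0.013 × 337 / (√0.0035) = 74.05.
Trying y = 4.06 m: A R^(2/3) = 100.1 — too large.
Trying y = 2.42 m: A R^(2/3) = 34.43 — too small.
Trying y = 3.52 m: A R^(2/3) = 74 — matches.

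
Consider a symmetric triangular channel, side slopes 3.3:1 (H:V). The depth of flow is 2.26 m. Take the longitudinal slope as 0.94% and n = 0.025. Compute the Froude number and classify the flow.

For a triangular section with side slope z = 3.3: A = zy² = 3.3×2.26² = 16.86 m²; P = 2y√(1+z²) = 2×2.26×3.448 = 15.59 m.
Hydraulic radius R = A/P = 16.86/15.59 = 1.081 m.
V = (1/n) R^(2/3) √S = (1/0.025) × 1.081^(2/3) × √0.0094 = 4.086 m/s. Hydraulic depth D_h = A/T = 16.86/14.92 = 1.13 m.
Froude number Fr = V/√(g·D_h) = 4.086/√(9.81×1.13) = 1.23, which is greater than 1, so the flow is supercritical.

supercritical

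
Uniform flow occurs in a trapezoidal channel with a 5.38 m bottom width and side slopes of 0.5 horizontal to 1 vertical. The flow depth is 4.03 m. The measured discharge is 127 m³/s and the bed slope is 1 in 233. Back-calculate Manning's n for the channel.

n = 0.025

With bottom width b = 5.38 m and side slope z = 0.5: A = (b + zy)y = (5.38 + 0.5×4.03)×4.03 = 29.8 m²; P = b + 2y√(1+z²) = 5.38 + 2×4.03×1.118 = 14.39 m.
Hydraulic radius R = A/P = 29.8/14.39 = 2.071 m.
Rearranging Manning's equation: n = (1/Q) A R^(2/3) S^(1/2) = (1/127) × 29.8 × 2.071^(2/3) × √0.004292 = 0.025.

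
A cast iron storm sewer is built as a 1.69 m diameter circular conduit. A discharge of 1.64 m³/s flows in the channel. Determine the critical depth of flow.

y_c = 0.632 m

At critical depth, Q² T / (g A³) = 1, i.e. A³/T = Q²/g = 1.64²/9.81 = 0.2742.
At y = 0.495 m: A³/T = 0.1067 — short.
At y = 0.801 m: A³/T = 0.6806 — over.
At y = 0.632 m: A³/T = 0.2743 — ≈ 0.2742.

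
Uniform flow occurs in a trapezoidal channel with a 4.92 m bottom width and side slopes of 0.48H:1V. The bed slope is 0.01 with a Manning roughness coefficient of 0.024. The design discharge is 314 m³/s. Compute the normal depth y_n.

y_n = 5.51 m

Manning's equation rearranged: A R^(2/3) = nQ / (1·√S) = 0.024 × 314 / (√0.01) = 75.36.
Try y = 4.46 m: A R^(2/3) = 52.06 — short.
Try y = 5.51 m: A R^(2/3) = 75.37 — ≈ 75.36.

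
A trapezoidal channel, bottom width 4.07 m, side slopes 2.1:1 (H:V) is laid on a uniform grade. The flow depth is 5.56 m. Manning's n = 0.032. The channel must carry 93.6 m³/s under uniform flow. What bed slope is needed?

S = 0.00028

With bottom width b = 4.07 m and side slope z = 2.1: A = (b + zy)y = (4.07 + 2.1×5.56)×5.56 = 87.55 m²; P = b + 2y√(1+z²) = 4.07 + 2×5.56×2.326 = 29.93 m.
Hydraulic radius R = A/P = 87.55/29.93 = 2.925 m.
From Manning's equation, S = [nQ / (1 A R^(2/3))]² = [0.032 × 93.6 / (1 × 87.55 × 2.925^(2/3))]² = 0.00028.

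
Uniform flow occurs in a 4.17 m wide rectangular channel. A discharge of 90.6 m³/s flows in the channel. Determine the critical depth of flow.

y_c = 3.64 m

For a rectangular channel, critical depth y_c = (q²/g)^(1/3) where q = Q/b = 90.6/4.17 = 21.73 m²/s.
So y_c = (21.73²/9.81)^(1/3) = 3.64 m.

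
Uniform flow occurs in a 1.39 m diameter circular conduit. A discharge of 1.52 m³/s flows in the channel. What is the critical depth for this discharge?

At critical depth, Q² T / (g A³) = 1, i.e. A³/T = Q²/g = 1.52²/9.81 = 0.2355.
Try y = 0.79 m: A³/T = 0.5126 — too large.
Try y = 0.458 m: A³/T = 0.06334 — too small.
Try y = 0.644 m: A³/T = 0.2348 — close enough.

y_c = 0.644 m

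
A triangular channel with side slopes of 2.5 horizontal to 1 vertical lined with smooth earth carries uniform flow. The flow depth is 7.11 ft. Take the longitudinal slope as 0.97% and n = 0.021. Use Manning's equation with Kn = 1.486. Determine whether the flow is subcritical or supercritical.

For a triangular section with side slope z = 2.5: A = zy² = 2.5×7.11² = 126.4 ft²; P = 2y√(1+z²) = 2×7.11×2.693 = 38.29 ft.
Hydraulic radius R = A/P = 126.4/38.29 = 3.301 ft.
V = (1.486/n) R^(2/3) √S = (1.486/0.021) × 3.301^(2/3) × √0.0097 = 15.45 ft/s. Hydraulic depth D_h = A/T = 126.4/35.55 = 3.555 ft.
Froude number Fr = V/√(g·D_h) = 15.45/√(32.2×3.555) = 1.44, which is greater than 1, so the flow is supercritical.

supercritical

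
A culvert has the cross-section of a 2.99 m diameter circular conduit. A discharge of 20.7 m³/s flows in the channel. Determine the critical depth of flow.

At critical depth, Q² T / (g A³) = 1, i.e. A³/T = Q²/g = 20.7²/9.81 = 43.68.
Try y = 2.35 m: A³/T = 84.59 — high.
Try y = 1.99 m: A³/T = 43.34 — matches.

y_c = 1.99 m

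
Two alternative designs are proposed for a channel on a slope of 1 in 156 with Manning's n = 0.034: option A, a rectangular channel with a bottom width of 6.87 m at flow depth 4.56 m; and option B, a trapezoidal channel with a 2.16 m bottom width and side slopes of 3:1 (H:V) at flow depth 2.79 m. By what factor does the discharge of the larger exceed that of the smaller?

1.28

Channel A: Flow area A = b·y = 6.87 × 4.56 = 31.33 m². Wetted perimeter P = b + 2y = 6.87 + 2×4.56 = 15.99 m. Hydraulic radius R = A/P = 31.33/15.99 = 1.959 m. Q_A = (1/0.034)·31.33·1.959^(2/3)·√0.00641 = 115.5 m³/s.
Channel B: With bottom width b = 2.16 m and side slope z = 3: A = (b + zy)y = (2.16 + 3×2.79)×2.79 = 29.38 m²; P = b + 2y√(1+z²) = 2.16 + 2×2.79×3.162 = 19.81 m. Hydraulic radius R = A/P = 29.38/19.81 = 1.483 m. Q_B = (1/0.034)·29.38·1.483^(2/3)·√0.00641 = 89.98 m³/s.
The larger discharge is 115.5 m³/s and the smaller is 89.98 m³/s; the ratio is 1.28.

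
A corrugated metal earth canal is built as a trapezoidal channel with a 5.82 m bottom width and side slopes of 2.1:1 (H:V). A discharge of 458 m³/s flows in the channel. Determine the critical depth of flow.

y_c = 5.07 m

At critical depth, Q² T / (g A³) = 1, i.e. A³/T = Q²/g = 458²/9.81 = 21380.
Try y = 5.51 m: A³/T = 30380 — high.
Try y = 3.81 m: A³/T = 6691 — low.
Try y = 5.07 m: A³/T = 21460 — matches.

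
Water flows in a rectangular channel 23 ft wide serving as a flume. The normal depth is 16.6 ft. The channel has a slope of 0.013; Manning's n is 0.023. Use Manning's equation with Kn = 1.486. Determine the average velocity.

V = 26.4 ft/s

Flow area A = b·y = 23 × 16.6 = 381.8 ft². Wetted perimeter P = b + 2y = 23 + 2×16.6 = 56.2 ft.
Hydraulic radius R = A/P = 381.8/56.2 = 6.794 ft.
From Manning's equation, V = (1.486/n) R^(2/3) S^(1/2) = (1.486/0.023) × 6.794^(2/3) × 0.013^(1/2) = 26.4 ft/s.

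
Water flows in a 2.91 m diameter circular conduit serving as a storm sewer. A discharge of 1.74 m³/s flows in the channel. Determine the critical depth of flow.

y_c = 0.558 m

At critical depth, Q² T / (g A³) = 1, i.e. A³/T = Q²/g = 1.74²/9.81 = 0.3086.
At y = 0.678 m: A³/T = 0.6627 — high.
At y = 0.401 m: A³/T = 0.08433 — low.
At y = 0.558 m: A³/T = 0.3092 — ≈ 0.3086.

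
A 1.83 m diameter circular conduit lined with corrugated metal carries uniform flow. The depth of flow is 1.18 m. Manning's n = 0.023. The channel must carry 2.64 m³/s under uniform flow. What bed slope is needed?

S = 0.0027

For a circular section of diameter D = 1.83 m at depth y = 1.18 m, the central angle is θ = 2 arccos(1 − 2y/D) = 3.729 rad. Then A = (D²/8)(θ − sin θ) = 1.793 m² and P = Dθ/2 = 3.412 m.
Hydraulic radius R = A/P = 1.793/3.412 = 0.5255 m.
From Manning's equation, S = [nQ / (1 A R^(2/3))]² = [0.023 × 2.64 / (1 × 1.793 × 0.5255^(2/3))]² = 0.0027.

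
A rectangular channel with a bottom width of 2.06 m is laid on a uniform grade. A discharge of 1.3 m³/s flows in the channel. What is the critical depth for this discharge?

y_c = 0.344 m

For a rectangular channel, critical depth y_c = (q²/g)^(1/3) where q = Q/b = 1.3/2.06 = 0.6311 m²/s.
So y_c = (0.6311²/9.81)^(1/3) = 0.344 m.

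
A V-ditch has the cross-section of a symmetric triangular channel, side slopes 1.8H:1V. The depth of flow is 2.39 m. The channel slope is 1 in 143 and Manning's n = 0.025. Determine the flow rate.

Q = 35.4 m³/s

For a triangular section with side slope z = 1.8: A = zy² = 1.8×2.39² = 10.28 m²; P = 2y√(1+z²) = 2×2.39×2.059 = 9.843 m.
Hydraulic radius R = A/P = 10.28/9.843 = 1.045 m.
Manning's equation: Q = (1/n) A R^(2/3) S^(1/2) = (1/0.025) × 10.28 × 1.045^(2/3) × 0.006993^(1/2) = 35.4 m³/s.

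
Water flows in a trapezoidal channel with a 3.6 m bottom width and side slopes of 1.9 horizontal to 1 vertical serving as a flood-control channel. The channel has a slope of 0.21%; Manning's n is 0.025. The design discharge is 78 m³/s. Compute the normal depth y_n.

Manning's equation rearranged: A R^(2/3) = nQ / (1·√S) = 0.025 × 78 / (√0.0021) = 42.55.
At y = 3.85 m: A R^(2/3) = 68.63 — over.
At y = 2.16 m: A R^(2/3) = 19.74 — short.
At y = 3.1 m: A R^(2/3) = 42.55 — ≈ 42.55.

y_n = 3.1 m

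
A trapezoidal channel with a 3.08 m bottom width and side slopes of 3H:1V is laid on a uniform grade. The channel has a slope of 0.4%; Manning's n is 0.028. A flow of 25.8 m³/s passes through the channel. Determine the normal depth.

Manning's equation rearranged: A R^(2/3) = nQ / (1·√S) = 0.028 × 25.8 / (√0.004) = 11.42.
At y = 1.23 m: A R^(2/3) = 6.976 — low.
At y = 1.91 m: A R^(2/3) = 18.04 — high.
At y = 1.55 m: A R^(2/3) = 11.42 — ≈ 11.42.

y_n = 1.55 m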